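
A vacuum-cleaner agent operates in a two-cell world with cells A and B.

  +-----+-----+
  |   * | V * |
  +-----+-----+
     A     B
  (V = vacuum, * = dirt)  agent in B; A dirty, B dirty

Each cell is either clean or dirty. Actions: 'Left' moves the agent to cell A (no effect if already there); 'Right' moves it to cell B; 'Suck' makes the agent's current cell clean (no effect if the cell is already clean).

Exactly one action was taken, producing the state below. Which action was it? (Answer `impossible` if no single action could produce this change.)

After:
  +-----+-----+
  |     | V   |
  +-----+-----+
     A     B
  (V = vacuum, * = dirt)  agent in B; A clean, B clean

impossible

try  Left: (A; A:dirty, B:dirty)
try Right: (B; A:dirty, B:dirty)
try  Suck: (B; A:dirty, B:clean)
no single action produces the after-state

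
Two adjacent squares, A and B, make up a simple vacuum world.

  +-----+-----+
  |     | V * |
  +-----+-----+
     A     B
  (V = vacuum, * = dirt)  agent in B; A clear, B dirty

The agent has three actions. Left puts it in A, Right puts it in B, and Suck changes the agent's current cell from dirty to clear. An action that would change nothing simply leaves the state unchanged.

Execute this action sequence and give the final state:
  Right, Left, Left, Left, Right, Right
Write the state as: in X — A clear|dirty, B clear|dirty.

in B — A clear, B dirty

step 1/6 (Right): in B — A clear, B dirty
step 2/6 (Left): in A — A clear, B dirty
step 3/6 (Left): in A — A clear, B dirty
step 4/6 (Left): in A — A clear, B dirty
step 5/6 (Right): in B — A clear, B dirty
step 6/6 (Right): in B — A clear, B dirty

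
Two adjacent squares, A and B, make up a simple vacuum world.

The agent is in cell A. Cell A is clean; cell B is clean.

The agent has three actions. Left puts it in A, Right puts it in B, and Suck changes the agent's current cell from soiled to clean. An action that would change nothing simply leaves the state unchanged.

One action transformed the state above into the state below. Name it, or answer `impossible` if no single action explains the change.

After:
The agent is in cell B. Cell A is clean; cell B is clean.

try  Left: <A|clean|clean>
try Right: <B|clean|clean>  ← match
try  Suck: <A|clean|clean>

Right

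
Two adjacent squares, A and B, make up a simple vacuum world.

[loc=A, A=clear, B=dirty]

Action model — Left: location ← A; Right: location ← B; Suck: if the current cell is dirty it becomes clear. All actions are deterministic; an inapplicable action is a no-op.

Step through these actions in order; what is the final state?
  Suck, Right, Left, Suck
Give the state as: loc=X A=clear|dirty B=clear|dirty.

1. Suck → loc=A A=clear B=dirty
2. Right → loc=B A=clear B=dirty
3. Left → loc=A A=clear B=dirty
4. Suck → loc=A A=clear B=dirty

loc=A A=clear B=dirty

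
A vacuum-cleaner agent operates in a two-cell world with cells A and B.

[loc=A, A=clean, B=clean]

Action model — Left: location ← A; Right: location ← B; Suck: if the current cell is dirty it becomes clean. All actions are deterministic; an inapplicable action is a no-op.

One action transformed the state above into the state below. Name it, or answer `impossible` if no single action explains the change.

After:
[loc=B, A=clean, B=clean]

try  Left: in A — A clean, B clean
try Right: in B — A clean, B clean  ← match
try  Suck: in A — A clean, B clean

Right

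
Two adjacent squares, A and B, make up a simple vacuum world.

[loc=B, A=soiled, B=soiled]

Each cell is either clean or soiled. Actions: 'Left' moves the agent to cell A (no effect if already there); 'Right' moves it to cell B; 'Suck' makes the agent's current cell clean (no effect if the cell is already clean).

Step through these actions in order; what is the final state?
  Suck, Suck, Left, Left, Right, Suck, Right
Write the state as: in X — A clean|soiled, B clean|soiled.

in B — A soiled, B clean

Suck (#1): in B — A soiled, B clean
Suck (#2): in B — A soiled, B clean
Left (#3): in A — A soiled, B clean
Left (#4): in A — A soiled, B clean
Right (#5): in B — A soiled, B clean
Suck (#6): in B — A soiled, B clean
Right (#7): in B — A soiled, B clean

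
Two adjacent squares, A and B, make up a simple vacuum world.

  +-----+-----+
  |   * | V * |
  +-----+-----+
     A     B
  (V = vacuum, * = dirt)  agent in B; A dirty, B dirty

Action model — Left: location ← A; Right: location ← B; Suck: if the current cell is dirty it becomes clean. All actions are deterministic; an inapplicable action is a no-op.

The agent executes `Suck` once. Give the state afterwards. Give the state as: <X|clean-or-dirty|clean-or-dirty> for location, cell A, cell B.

start: <B|dirty|dirty>
step 1/1 (Suck): <B|dirty|clean>

<B|dirty|clean>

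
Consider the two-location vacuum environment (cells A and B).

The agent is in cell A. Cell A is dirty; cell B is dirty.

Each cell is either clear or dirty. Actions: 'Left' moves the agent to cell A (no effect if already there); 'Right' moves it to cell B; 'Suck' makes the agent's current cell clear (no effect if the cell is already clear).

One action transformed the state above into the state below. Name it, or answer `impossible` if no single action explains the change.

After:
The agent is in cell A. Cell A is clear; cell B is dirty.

Suck

try  Left: in A — A dirty, B dirty
try Right: in B — A dirty, B dirty
try  Suck: in A — A clear, B dirty  ← match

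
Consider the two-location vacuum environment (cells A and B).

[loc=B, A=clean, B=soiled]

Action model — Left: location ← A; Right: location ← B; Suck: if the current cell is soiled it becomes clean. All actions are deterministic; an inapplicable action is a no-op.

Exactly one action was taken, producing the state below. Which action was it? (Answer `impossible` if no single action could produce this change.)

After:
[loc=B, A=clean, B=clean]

Suck

try  Left: loc=A A=clean B=soiled
try Right: loc=B A=clean B=soiled
try  Suck: loc=B A=clean B=clean  ← match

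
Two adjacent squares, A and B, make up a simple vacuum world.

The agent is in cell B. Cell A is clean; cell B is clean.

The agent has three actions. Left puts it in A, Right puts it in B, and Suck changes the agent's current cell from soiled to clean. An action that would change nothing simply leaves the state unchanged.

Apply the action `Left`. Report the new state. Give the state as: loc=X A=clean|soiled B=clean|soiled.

start: loc=B A=clean B=clean
1) do Left; now loc=A A=clean B=clean

loc=A A=clean B=clean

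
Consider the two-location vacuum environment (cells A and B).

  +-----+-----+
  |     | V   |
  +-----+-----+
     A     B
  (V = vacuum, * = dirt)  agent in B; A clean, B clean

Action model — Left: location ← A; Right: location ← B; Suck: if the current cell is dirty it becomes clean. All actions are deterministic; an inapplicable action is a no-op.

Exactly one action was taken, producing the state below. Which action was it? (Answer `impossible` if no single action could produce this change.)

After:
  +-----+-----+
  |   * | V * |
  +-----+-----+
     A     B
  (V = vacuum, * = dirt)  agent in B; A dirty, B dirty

impossible

try  Left: in A — A clean, B clean
try Right: in B — A clean, B clean
try  Suck: in B — A clean, B clean
no single action produces the after-state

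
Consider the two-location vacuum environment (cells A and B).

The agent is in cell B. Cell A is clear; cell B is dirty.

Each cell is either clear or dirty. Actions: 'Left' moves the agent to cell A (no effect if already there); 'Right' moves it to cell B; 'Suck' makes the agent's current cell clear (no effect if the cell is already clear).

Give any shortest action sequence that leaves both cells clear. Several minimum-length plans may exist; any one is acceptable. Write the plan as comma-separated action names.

Suck

1) do Suck; now in B — A clear, B clear
min 1: B is dirty, one Suck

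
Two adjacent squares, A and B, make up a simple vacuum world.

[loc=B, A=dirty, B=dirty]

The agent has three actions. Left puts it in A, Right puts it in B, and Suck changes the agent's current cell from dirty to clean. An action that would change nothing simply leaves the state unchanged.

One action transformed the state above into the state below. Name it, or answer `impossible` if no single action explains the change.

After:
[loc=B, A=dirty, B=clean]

Suck

try  Left: <A|dirty|dirty>
try Right: <B|dirty|dirty>
try  Suck: <B|dirty|clean>  ← match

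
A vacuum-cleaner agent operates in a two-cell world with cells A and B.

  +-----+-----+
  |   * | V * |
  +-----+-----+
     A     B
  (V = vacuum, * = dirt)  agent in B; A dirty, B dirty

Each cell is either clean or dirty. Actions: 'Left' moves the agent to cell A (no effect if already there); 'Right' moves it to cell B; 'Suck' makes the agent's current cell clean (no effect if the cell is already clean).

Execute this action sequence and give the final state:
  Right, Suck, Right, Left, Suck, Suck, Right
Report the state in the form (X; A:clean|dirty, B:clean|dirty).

t=1 Right ⇒ (B; A:dirty, B:dirty)
t=2 Suck ⇒ (B; A:dirty, B:clean)
t=3 Right ⇒ (B; A:dirty, B:clean)
t=4 Left ⇒ (A; A:dirty, B:clean)
t=5 Suck ⇒ (A; A:clean, B:clean)
t=6 Suck ⇒ (A; A:clean, B:clean)
t=7 Right ⇒ (B; A:clean, B:clean)

(B; A:clean, B:clean)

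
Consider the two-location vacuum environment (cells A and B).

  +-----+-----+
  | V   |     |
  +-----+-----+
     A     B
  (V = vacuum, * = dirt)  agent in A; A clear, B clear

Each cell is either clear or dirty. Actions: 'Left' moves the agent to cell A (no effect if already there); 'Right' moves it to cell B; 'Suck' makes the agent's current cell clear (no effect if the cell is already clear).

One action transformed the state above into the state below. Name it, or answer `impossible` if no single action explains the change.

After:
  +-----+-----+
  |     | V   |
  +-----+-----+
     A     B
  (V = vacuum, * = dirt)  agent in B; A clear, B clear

try  Left: loc=A A=clear B=clear
try Right: loc=B A=clear B=clear  ← match
try  Suck: loc=A A=clear B=clear

Right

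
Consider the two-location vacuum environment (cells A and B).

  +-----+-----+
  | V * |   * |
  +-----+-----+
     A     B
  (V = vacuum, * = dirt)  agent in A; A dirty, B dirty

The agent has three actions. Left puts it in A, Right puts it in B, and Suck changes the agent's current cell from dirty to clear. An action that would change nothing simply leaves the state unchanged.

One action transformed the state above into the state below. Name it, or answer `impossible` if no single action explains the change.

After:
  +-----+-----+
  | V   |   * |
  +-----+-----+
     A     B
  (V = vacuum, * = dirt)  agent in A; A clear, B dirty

Suck

try  Left: loc=A A=dirty B=dirty
try Right: loc=B A=dirty B=dirty
try  Suck: loc=A A=clear B=dirty  ← match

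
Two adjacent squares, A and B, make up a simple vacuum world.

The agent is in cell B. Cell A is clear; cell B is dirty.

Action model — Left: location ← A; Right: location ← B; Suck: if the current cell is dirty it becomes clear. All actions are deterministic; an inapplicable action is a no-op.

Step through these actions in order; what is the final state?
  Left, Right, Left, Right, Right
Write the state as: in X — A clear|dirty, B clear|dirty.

t=1 Left ⇒ in A — A clear, B dirty
t=2 Right ⇒ in B — A clear, B dirty
t=3 Left ⇒ in A — A clear, B dirty
t=4 Right ⇒ in B — A clear, B dirty
t=5 Right ⇒ in B — A clear, B dirty

in B — A clear, B dirty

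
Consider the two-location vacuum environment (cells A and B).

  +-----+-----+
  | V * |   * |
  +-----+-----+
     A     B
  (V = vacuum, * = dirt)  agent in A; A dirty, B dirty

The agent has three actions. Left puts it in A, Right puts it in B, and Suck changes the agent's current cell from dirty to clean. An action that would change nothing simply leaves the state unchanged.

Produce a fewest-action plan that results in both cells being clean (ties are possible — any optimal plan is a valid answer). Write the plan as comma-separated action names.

Suck, Right, Suck

Suck (#1): <A|clean|dirty>
Right (#2): <B|clean|dirty>
Suck (#3): <B|clean|clean>
min 3: Suck A + move + Suck B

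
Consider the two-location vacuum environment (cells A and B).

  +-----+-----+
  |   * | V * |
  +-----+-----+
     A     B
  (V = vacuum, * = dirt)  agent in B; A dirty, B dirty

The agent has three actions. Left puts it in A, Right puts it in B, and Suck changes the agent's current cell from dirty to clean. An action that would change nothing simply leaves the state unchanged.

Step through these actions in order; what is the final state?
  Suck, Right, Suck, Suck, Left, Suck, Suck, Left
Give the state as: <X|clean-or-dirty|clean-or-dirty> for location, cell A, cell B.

[1] after Suck: <B|dirty|clean>
[2] after Right: <B|dirty|clean>
[3] after Suck: <B|dirty|clean>
[4] after Suck: <B|dirty|clean>
[5] after Left: <A|dirty|clean>
[6] after Suck: <A|clean|clean>
[7] after Suck: <A|clean|clean>
[8] after Left: <A|clean|clean>

<A|clean|clean>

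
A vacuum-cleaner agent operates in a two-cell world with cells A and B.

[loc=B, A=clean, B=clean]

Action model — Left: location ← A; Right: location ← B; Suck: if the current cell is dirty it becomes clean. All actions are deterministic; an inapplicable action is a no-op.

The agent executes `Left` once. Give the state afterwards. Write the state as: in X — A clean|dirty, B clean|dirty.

start: in B — A clean, B clean
step 1/1 (Left): in A — A clean, B clean

in A — A clean, B clean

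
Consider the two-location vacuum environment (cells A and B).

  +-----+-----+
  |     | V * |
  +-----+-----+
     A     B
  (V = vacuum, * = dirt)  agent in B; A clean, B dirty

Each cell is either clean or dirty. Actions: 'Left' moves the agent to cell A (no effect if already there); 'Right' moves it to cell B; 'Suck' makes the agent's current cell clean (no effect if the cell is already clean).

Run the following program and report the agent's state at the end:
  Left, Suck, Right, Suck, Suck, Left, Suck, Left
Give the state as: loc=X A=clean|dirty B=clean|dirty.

1. Left → loc=A A=clean B=dirty
2. Suck → loc=A A=clean B=dirty
3. Right → loc=B A=clean B=dirty
4. Suck → loc=B A=clean B=clean
5. Suck → loc=B A=clean B=clean
6. Left → loc=A A=clean B=clean
7. Suck → loc=A A=clean B=clean
8. Left → loc=A A=clean B=clean

loc=A A=clean B=clean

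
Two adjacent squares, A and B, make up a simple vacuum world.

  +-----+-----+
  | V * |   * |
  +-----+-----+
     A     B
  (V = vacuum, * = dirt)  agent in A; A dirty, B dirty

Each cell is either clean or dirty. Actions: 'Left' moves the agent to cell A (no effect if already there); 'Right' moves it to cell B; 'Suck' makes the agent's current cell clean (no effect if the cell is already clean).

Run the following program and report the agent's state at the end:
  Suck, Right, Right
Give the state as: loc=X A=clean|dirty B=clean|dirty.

t=1 Suck ⇒ loc=A A=clean B=dirty
t=2 Right ⇒ loc=B A=clean B=dirty
t=3 Right ⇒ loc=B A=clean B=dirty

loc=B A=clean B=dirty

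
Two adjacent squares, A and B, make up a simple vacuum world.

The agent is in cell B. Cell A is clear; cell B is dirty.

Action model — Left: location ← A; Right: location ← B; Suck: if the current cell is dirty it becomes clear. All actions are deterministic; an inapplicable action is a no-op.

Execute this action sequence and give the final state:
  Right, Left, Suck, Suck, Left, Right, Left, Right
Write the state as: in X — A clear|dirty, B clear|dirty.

step 1/8 (Right): in B — A clear, B dirty
step 2/8 (Left): in A — A clear, B dirty
step 3/8 (Suck): in A — A clear, B dirty
step 4/8 (Suck): in A — A clear, B dirty
step 5/8 (Left): in A — A clear, B dirty
step 6/8 (Right): in B — A clear, B dirty
step 7/8 (Left): in A — A clear, B dirty
step 8/8 (Right): in B — A clear, B dirty

in B — A clear, B dirty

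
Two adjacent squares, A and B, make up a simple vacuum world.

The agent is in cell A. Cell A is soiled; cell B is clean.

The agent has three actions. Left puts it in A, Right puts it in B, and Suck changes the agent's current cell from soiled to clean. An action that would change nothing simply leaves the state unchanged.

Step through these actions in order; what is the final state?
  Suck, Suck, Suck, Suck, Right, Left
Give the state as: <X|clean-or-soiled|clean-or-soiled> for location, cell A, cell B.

t=1 Suck ⇒ <A|clean|clean>
t=2 Suck ⇒ <A|clean|clean>
t=3 Suck ⇒ <A|clean|clean>
t=4 Suck ⇒ <A|clean|clean>
t=5 Right ⇒ <B|clean|clean>
t=6 Left ⇒ <A|clean|clean>

<A|clean|clean>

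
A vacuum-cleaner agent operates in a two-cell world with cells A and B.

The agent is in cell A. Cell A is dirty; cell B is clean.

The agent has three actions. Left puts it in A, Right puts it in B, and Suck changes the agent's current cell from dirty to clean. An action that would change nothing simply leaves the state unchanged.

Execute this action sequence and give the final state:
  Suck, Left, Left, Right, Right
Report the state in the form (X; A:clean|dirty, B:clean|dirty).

step 1/5 (Suck): (A; A:clean, B:clean)
step 2/5 (Left): (A; A:clean, B:clean)
step 3/5 (Left): (A; A:clean, B:clean)
step 4/5 (Right): (B; A:clean, B:clean)
step 5/5 (Right): (B; A:clean, B:clean)

(B; A:clean, B:clean)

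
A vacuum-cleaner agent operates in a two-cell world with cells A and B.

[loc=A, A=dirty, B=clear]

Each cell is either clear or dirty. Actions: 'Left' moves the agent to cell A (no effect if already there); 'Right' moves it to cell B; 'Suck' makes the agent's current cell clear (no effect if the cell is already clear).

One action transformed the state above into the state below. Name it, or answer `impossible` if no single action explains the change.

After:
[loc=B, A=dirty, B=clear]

try  Left: <A|dirty|clear>
try Right: <B|dirty|clear>  ← match
try  Suck: <A|clear|clear>

Right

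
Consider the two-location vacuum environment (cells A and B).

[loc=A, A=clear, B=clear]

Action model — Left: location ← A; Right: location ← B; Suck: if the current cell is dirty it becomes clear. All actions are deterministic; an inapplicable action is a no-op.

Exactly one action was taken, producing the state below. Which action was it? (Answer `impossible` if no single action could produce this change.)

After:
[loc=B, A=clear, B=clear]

try  Left: (A; A:clear, B:clear)
try Right: (B; A:clear, B:clear)  ← match
try  Suck: (A; A:clear, B:clear)

Right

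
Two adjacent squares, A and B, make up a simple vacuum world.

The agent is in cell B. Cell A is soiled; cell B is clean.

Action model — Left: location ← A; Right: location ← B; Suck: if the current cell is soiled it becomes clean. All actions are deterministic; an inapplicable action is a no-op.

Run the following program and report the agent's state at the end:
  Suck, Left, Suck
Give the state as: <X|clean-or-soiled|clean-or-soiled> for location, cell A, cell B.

<A|clean|clean>

Suck (#1): <B|soiled|clean>
Left (#2): <A|soiled|clean>
Suck (#3): <A|clean|clean>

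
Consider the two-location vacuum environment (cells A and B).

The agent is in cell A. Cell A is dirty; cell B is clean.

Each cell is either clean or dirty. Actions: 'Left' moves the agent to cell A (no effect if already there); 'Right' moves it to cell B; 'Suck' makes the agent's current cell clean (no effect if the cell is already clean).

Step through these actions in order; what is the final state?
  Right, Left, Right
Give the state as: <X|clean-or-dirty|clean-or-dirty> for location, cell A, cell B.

1. Right → <B|dirty|clean>
2. Left → <A|dirty|clean>
3. Right → <B|dirty|clean>

<B|dirty|clean>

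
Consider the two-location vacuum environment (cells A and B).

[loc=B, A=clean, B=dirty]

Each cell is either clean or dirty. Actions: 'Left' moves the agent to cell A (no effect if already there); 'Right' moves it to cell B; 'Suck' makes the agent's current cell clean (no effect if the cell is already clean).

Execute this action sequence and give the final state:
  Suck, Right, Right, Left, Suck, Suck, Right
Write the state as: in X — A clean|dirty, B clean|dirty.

in B — A clean, B clean

t=1 Suck ⇒ in B — A clean, B clean
t=2 Right ⇒ in B — A clean, B clean
t=3 Right ⇒ in B — A clean, B clean
t=4 Left ⇒ in A — A clean, B clean
t=5 Suck ⇒ in A — A clean, B clean
t=6 Suck ⇒ in A — A clean, B clean
t=7 Right ⇒ in B — A clean, B clean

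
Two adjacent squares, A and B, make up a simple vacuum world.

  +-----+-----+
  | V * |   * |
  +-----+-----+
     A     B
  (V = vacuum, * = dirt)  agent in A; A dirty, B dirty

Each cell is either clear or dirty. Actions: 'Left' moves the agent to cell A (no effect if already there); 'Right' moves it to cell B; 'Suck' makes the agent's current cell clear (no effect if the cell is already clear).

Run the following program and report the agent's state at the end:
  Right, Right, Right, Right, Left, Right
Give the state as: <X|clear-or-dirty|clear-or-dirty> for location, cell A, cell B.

[1] after Right: <B|dirty|dirty>
[2] after Right: <B|dirty|dirty>
[3] after Right: <B|dirty|dirty>
[4] after Right: <B|dirty|dirty>
[5] after Left: <A|dirty|dirty>
[6] after Right: <B|dirty|dirty>

<B|dirty|dirty>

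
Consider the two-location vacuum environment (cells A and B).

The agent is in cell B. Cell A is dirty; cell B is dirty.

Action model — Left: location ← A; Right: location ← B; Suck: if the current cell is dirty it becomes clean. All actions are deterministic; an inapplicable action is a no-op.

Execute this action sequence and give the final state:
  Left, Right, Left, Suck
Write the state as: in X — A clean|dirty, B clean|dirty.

t=1 Left ⇒ in A — A dirty, B dirty
t=2 Right ⇒ in B — A dirty, B dirty
t=3 Left ⇒ in A — A dirty, B dirty
t=4 Suck ⇒ in A — A clean, B dirty

in A — A clean, B dirty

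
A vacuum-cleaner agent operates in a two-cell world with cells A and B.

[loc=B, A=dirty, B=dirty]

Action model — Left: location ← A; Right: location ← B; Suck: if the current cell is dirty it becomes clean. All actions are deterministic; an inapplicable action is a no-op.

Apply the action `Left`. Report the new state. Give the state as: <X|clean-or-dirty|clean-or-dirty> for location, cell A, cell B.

<A|dirty|dirty>

start: <B|dirty|dirty>
t=1 Left ⇒ <A|dirty|dirty>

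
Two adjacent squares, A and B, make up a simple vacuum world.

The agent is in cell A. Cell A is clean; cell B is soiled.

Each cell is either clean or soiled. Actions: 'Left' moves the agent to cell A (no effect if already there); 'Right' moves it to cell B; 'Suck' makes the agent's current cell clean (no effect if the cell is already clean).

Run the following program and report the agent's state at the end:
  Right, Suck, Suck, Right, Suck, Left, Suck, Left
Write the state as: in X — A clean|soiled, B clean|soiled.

in A — A clean, B clean

t=1 Right ⇒ in B — A clean, B soiled
t=2 Suck ⇒ in B — A clean, B clean
t=3 Suck ⇒ in B — A clean, B clean
t=4 Right ⇒ in B — A clean, B clean
t=5 Suck ⇒ in B — A clean, B clean
t=6 Left ⇒ in A — A clean, B clean
t=7 Suck ⇒ in A — A clean, B clean
t=8 Left ⇒ in A — A clean, B clean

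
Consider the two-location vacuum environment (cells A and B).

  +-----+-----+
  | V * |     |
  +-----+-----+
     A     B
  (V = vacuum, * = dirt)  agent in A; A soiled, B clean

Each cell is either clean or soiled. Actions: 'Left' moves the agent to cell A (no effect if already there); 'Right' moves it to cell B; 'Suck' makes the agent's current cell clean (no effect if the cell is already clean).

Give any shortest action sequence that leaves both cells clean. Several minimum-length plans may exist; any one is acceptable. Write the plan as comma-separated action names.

Suck

step 1/1 (Suck): loc=A A=clean B=clean
min 1: A is soiled, one Suck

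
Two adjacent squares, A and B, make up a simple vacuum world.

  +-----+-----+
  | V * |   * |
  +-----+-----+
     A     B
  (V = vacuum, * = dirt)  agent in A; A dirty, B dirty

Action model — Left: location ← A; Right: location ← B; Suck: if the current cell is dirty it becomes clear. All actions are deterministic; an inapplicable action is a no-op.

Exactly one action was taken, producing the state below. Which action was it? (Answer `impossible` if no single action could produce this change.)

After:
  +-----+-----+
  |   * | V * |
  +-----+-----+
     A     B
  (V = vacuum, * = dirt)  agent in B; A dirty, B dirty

try  Left: in A — A dirty, B dirty
try Right: in B — A dirty, B dirty  ← match
try  Suck: in A — A clear, B dirty

Right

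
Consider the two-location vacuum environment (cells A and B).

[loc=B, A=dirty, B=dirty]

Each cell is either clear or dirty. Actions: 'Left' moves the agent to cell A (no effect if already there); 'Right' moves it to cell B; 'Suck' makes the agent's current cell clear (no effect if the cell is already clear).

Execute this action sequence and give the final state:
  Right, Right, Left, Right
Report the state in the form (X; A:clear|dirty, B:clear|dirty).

(B; A:dirty, B:dirty)

1) do Right; now (B; A:dirty, B:dirty)
2) do Right; now (B; A:dirty, B:dirty)
3) do Left; now (A; A:dirty, B:dirty)
4) do Right; now (B; A:dirty, B:dirty)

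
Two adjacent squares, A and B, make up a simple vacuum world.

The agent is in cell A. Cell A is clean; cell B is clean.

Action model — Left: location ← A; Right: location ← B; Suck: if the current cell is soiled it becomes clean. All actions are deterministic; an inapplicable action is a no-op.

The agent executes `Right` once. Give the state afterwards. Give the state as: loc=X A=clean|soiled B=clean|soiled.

start: loc=A A=clean B=clean
[1] after Right: loc=B A=clean B=clean

loc=B A=clean B=clean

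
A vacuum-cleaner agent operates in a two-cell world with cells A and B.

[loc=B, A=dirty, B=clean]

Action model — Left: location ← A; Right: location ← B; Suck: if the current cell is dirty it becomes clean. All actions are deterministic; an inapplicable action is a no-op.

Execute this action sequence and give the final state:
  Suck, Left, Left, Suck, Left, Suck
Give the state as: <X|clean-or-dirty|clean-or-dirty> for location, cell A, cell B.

<A|clean|clean>

[1] after Suck: <B|dirty|clean>
[2] after Left: <A|dirty|clean>
[3] after Left: <A|dirty|clean>
[4] after Suck: <A|clean|clean>
[5] after Left: <A|clean|clean>
[6] after Suck: <A|clean|clean>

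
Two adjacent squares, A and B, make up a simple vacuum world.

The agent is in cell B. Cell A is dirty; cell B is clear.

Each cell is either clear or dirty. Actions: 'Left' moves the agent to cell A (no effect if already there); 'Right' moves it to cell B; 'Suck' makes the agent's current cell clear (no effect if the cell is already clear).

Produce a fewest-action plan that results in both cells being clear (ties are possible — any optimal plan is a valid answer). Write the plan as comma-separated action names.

step 1/2 (Left): <A|dirty|clear>
step 2/2 (Suck): <A|clear|clear>
min 2: go A then Suck

Left, Suck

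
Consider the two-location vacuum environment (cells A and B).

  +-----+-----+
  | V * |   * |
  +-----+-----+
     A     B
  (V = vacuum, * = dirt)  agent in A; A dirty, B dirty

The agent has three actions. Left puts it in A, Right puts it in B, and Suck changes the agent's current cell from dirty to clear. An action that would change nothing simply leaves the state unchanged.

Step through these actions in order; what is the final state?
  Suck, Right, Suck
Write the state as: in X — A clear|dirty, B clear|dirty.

1. Suck → in A — A clear, B dirty
2. Right → in B — A clear, B dirty
3. Suck → in B — A clear, B clear

in B — A clear, B clear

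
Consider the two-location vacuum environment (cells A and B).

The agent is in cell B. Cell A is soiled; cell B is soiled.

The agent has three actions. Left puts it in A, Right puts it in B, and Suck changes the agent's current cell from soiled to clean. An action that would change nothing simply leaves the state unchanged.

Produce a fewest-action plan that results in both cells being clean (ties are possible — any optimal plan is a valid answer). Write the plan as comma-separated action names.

Suck, Left, Suck

t=1 Suck ⇒ in B — A soiled, B clean
t=2 Left ⇒ in A — A soiled, B clean
t=3 Suck ⇒ in A — A clean, B clean
min 3: Suck B + move + Suck A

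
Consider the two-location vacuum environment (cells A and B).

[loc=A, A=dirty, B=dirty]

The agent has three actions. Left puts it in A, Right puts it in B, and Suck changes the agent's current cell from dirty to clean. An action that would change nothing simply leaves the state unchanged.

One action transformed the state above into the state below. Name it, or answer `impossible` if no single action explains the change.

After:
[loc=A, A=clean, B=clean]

impossible

try  Left: (A; A:dirty, B:dirty)
try Right: (B; A:dirty, B:dirty)
try  Suck: (A; A:clean, B:dirty)
no single action produces the after-state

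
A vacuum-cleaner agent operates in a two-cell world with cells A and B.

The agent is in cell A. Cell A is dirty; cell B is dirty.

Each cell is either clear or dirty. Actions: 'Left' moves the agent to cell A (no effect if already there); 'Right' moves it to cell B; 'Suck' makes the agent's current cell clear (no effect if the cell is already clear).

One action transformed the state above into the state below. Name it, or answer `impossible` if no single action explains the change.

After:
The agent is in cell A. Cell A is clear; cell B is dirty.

Suck

try  Left: in A — A dirty, B dirty
try Right: in B — A dirty, B dirty
try  Suck: in A — A clear, B dirty  ← match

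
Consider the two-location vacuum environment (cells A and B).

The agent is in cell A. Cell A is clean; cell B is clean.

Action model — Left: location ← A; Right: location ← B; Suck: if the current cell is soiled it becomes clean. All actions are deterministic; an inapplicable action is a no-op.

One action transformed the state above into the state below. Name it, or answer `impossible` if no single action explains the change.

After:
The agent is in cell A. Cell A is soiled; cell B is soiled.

impossible

try  Left: loc=A A=clean B=clean
try Right: loc=B A=clean B=clean
try  Suck: loc=A A=clean B=clean
no single action produces the after-state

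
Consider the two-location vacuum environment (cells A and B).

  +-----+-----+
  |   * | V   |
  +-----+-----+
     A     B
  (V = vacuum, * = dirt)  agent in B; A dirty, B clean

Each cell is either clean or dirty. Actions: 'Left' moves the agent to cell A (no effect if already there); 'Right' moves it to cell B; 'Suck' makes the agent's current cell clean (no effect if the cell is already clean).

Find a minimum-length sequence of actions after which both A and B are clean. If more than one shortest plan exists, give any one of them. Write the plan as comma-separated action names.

1. Left → (A; A:dirty, B:clean)
2. Suck → (A; A:clean, B:clean)
min 2: go A then Suck

Left, Suck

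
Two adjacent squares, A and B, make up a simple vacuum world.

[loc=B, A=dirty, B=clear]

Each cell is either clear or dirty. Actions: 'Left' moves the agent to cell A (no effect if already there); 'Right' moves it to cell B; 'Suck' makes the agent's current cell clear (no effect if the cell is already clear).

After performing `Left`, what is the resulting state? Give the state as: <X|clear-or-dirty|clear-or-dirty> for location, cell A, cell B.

<A|dirty|clear>

start: <B|dirty|clear>
Left (#1): <A|dirty|clear>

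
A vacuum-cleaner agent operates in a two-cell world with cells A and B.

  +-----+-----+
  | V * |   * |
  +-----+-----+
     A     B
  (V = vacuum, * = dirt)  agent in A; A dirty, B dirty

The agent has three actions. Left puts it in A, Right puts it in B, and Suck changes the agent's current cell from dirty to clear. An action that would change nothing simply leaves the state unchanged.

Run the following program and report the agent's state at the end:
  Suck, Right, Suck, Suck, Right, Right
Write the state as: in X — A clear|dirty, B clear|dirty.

in B — A clear, B clear

t=1 Suck ⇒ in A — A clear, B dirty
t=2 Right ⇒ in B — A clear, B dirty
t=3 Suck ⇒ in B — A clear, B clear
t=4 Suck ⇒ in B — A clear, B clear
t=5 Right ⇒ in B — A clear, B clear
t=6 Right ⇒ in B — A clear, B clear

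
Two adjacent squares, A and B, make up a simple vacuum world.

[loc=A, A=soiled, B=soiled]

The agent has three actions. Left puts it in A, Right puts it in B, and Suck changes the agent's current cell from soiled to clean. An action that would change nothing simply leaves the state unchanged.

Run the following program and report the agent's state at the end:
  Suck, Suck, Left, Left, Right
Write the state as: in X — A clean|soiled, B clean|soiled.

t=1 Suck ⇒ in A — A clean, B soiled
t=2 Suck ⇒ in A — A clean, B soiled
t=3 Left ⇒ in A — A clean, B soiled
t=4 Left ⇒ in A — A clean, B soiled
t=5 Right ⇒ in B — A clean, B soiled

in B — A clean, B soiled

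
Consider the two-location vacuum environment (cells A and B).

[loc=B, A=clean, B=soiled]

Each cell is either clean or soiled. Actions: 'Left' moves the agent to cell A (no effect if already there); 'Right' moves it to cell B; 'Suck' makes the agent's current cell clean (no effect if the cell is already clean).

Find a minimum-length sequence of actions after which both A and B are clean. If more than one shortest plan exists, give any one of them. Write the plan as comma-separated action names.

Suck

1) do Suck; now in B — A clean, B clean
min 1: B is soiled, one Suck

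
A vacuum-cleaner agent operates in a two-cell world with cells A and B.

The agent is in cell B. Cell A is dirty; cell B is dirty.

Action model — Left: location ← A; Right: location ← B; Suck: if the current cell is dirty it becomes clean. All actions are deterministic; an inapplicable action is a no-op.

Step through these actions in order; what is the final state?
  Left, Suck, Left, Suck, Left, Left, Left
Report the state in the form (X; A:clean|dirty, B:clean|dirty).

step 1/7 (Left): (A; A:dirty, B:dirty)
step 2/7 (Suck): (A; A:clean, B:dirty)
step 3/7 (Left): (A; A:clean, B:dirty)
step 4/7 (Suck): (A; A:clean, B:dirty)
step 5/7 (Left): (A; A:clean, B:dirty)
step 6/7 (Left): (A; A:clean, B:dirty)
step 7/7 (Left): (A; A:clean, B:dirty)

(A; A:clean, B:dirty)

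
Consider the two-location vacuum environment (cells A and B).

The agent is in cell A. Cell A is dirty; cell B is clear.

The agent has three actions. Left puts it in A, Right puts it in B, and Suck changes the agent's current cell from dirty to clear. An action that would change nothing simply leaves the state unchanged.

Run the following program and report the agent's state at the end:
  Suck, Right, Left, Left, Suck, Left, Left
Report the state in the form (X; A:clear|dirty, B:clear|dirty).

[1] after Suck: (A; A:clear, B:clear)
[2] after Right: (B; A:clear, B:clear)
[3] after Left: (A; A:clear, B:clear)
[4] after Left: (A; A:clear, B:clear)
[5] after Suck: (A; A:clear, B:clear)
[6] after Left: (A; A:clear, B:clear)
[7] after Left: (A; A:clear, B:clear)

(A; A:clear, B:clear)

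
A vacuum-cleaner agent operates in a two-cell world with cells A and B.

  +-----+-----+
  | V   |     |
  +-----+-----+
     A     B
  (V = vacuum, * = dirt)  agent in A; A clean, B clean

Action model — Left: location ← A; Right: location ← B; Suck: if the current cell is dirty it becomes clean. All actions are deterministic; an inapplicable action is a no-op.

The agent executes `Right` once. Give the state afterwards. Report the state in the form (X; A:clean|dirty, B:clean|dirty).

(B; A:clean, B:clean)

start: (A; A:clean, B:clean)
Right (#1): (B; A:clean, B:clean)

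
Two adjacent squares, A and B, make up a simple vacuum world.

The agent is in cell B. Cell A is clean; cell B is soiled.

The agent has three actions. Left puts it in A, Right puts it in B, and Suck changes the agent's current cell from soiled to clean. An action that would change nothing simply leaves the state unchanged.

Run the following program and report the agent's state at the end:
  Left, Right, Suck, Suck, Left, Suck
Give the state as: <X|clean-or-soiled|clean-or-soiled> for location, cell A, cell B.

<A|clean|clean>

Left (#1): <A|clean|soiled>
Right (#2): <B|clean|soiled>
Suck (#3): <B|clean|clean>
Suck (#4): <B|clean|clean>
Left (#5): <A|clean|clean>
Suck (#6): <A|clean|clean>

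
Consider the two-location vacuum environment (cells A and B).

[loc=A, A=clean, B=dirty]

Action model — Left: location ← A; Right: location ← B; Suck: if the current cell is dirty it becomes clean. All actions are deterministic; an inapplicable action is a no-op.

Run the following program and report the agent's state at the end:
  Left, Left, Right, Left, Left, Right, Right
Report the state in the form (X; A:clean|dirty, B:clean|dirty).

1. Left → (A; A:clean, B:dirty)
2. Left → (A; A:clean, B:dirty)
3. Right → (B; A:clean, B:dirty)
4. Left → (A; A:clean, B:dirty)
5. Left → (A; A:clean, B:dirty)
6. Right → (B; A:clean, B:dirty)
7. Right → (B; A:clean, B:dirty)

(B; A:clean, B:dirty)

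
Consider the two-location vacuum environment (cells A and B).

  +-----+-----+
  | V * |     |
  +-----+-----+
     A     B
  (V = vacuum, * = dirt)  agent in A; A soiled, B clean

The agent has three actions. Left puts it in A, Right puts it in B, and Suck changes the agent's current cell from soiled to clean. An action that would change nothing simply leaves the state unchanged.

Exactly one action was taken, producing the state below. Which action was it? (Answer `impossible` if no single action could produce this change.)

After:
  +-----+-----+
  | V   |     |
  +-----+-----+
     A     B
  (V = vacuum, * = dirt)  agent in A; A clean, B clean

try  Left: (A; A:soiled, B:clean)
try Right: (B; A:soiled, B:clean)
try  Suck: (A; A:clean, B:clean)  ← match

Suck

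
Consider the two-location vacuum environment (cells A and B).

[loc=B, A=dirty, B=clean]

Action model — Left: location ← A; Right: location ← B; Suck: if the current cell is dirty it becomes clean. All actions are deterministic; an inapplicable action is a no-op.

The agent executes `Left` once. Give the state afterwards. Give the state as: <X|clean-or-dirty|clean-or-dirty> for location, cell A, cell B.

<A|dirty|clean>

start: <B|dirty|clean>
1) do Left; now <A|dirty|clean>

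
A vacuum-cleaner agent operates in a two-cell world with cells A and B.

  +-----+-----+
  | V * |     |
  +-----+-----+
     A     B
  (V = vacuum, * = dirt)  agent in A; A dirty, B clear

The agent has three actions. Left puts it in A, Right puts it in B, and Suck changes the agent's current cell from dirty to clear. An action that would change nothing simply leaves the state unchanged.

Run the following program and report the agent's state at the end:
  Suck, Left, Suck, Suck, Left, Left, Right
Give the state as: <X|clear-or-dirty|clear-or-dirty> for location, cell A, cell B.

[1] after Suck: <A|clear|clear>
[2] after Left: <A|clear|clear>
[3] after Suck: <A|clear|clear>
[4] after Suck: <A|clear|clear>
[5] after Left: <A|clear|clear>
[6] after Left: <A|clear|clear>
[7] after Right: <B|clear|clear>

<B|clear|clear>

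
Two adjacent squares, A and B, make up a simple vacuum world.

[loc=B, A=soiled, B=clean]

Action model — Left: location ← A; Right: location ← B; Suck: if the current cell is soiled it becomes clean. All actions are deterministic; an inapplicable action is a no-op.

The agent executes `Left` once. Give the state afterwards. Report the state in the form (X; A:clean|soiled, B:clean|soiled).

start: (B; A:soiled, B:clean)
step 1/1 (Left): (A; A:soiled, B:clean)

(A; A:soiled, B:clean)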